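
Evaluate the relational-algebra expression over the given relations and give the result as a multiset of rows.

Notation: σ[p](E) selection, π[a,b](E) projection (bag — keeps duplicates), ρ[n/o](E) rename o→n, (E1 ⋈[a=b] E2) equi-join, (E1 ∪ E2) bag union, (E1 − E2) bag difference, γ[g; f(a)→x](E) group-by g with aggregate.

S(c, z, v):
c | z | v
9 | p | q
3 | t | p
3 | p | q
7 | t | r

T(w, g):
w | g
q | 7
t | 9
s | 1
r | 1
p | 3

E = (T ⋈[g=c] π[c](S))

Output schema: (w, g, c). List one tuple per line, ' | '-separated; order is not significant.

Subexpression sizes:
  T → 5
  S → 4
  π[c](S) → 4
  (T ⋈[g=c] π[c](S)) → 4

== RESULT ==
w | g | c
p | 3 | 3
p | 3 | 3
q | 7 | 7
t | 9 | 9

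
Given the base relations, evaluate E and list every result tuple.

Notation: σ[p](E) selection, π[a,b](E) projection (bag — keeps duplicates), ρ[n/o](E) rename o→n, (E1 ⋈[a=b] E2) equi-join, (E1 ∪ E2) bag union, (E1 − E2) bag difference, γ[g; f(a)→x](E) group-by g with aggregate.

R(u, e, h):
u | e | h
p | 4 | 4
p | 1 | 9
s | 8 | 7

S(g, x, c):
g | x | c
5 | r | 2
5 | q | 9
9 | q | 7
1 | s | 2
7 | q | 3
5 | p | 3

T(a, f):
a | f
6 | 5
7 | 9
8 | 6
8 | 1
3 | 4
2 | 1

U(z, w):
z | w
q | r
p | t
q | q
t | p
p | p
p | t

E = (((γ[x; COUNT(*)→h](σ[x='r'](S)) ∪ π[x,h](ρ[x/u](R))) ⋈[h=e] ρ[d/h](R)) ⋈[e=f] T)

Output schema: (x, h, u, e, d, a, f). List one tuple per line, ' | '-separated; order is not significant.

Stepwise |·|:
  S → 6
  σ[x='r'](S) → 1
  γ[x; COUNT(*)→h](σ[x='r'](S)) → 1
  R → 3
  ρ[x/u](R) → 3
  π[x,h](ρ[x/u](R)) → 3
  (γ[x; COUNT(*)→h](σ[x='r'](S)) ∪ π[x,h](ρ[x/u](R))) → 4
  R → 3
  ρ[d/h](R) → 3
  ((γ[x; COUNT(*)→h](σ[x='r'](S)) ∪ π[x,h](ρ[x/u](R))) ⋈[h=e] ρ[d/h](R)) → 2
  T → 6
  (((γ[x; COUNT(*)→h](σ[x='r'](S)) ∪ π[x,h](ρ[x/u](R))) ⋈[h=e] ρ[d/h](R)) ⋈[e=f] T) → 3

== RESULT ==
x | h | u | e | d | a | f
p | 4 | p | 4 | 4 | 3 | 4
r | 1 | p | 1 | 9 | 2 | 1
r | 1 | p | 1 | 9 | 8 | 1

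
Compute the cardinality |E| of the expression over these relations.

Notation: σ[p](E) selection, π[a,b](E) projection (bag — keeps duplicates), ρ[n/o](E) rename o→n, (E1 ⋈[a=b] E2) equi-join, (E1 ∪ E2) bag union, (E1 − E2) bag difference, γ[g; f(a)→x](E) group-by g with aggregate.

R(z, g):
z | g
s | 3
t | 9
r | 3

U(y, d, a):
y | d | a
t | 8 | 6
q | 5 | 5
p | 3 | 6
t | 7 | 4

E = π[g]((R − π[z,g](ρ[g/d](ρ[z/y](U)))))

Row counts bottom-up:
  R → 3
  U → 4
  ρ[z/y](U) → 4
  ρ[g/d](ρ[z/y](U)) → 4
  π[z,g](ρ[g/d](ρ[z/y](U))) → 4
  (R − π[z,g](ρ[g/d](ρ[z/y](U)))) → 3
  π[g]((R − π[z,g](ρ[g/d](ρ[z/y](U))))) → 3

|E| = 3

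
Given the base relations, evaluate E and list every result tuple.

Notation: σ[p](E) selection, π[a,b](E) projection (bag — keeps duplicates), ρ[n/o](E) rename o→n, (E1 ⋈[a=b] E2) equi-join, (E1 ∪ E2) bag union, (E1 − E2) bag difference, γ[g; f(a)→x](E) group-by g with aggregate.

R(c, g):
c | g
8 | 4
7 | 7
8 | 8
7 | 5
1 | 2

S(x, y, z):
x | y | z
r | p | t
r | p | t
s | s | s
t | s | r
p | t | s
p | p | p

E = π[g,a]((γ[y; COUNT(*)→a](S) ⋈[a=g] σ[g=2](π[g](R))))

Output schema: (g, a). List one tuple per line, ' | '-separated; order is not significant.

Per-node cardinality:
  S → 6
  γ[y; COUNT(*)→a](S) → 3
  R → 5
  π[g](R) → 5
  σ[g=2](π[g](R)) → 1
  (γ[y; COUNT(*)→a](S) ⋈[a=g] σ[g=2](π[g](R))) → 1
  π[g,a]((γ[y; COUNT(*)→a](S) ⋈[a=g] σ[g=2](π[g](R)))) → 1

== RESULT ==
g | a
2 | 2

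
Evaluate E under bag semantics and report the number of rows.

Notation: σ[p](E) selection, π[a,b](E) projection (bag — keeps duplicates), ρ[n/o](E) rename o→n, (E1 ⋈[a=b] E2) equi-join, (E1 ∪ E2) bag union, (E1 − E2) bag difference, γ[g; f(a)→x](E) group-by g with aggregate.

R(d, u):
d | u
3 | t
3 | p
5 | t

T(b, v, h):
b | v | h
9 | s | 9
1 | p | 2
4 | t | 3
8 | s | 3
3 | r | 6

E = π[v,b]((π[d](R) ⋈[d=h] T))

Per-node cardinality:
  R → 3
  π[d](R) → 3
  T → 5
  (π[d](R) ⋈[d=h] T) → 4
  π[v,b]((π[d](R) ⋈[d=h] T)) → 4

|E| = 4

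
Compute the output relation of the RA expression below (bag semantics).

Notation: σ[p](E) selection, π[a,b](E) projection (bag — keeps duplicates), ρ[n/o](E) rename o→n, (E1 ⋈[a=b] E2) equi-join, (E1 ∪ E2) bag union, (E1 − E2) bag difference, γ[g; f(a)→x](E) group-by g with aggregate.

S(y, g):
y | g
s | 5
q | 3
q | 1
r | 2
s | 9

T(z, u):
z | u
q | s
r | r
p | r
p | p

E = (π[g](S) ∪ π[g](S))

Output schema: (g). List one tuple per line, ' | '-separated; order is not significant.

Row counts bottom-up:
  S → 5
  π[g](S) → 5
  S → 5
  π[g](S) → 5
  (π[g](S) ∪ π[g](S)) → 10

== RESULT ==
g
1
1
2
2
3
3
5
5
9
9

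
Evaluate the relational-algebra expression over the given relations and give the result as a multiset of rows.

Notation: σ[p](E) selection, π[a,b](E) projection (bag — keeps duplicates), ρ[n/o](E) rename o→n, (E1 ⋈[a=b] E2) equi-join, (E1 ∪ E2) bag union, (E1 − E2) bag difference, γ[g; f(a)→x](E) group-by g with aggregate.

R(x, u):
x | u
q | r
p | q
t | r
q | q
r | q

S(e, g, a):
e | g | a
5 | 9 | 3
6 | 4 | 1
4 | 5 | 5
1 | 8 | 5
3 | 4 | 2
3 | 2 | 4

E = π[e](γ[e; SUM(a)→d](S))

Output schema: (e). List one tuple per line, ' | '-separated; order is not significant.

Row counts bottom-up:
  S → 6
  γ[e; SUM(a)→d](S) → 5
  π[e](γ[e; SUM(a)→d](S)) → 5

== RESULT ==
e
1
3
4
5
6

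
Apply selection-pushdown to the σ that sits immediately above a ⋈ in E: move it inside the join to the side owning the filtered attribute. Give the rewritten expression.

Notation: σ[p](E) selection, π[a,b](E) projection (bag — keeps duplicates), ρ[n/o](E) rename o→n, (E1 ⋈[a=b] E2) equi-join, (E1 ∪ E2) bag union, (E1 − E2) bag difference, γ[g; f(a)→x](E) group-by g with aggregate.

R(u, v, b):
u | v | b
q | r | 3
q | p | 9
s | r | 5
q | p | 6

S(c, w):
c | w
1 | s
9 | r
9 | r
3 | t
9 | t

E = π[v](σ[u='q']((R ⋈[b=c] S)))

σ filters on u, owned by the left side.
E' = π[v]((σ[u='q'](R) ⋈[b=c] S))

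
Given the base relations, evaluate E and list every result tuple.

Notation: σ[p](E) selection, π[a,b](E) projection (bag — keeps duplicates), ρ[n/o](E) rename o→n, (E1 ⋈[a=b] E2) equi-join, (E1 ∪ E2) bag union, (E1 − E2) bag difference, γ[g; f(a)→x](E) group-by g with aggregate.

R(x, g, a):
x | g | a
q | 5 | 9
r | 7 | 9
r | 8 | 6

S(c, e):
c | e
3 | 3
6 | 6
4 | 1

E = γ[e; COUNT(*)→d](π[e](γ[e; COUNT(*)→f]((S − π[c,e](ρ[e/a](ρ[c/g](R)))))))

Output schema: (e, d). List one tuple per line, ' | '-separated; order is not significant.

Per-node cardinality:
  S → 3
  R → 3
  ρ[c/g](R) → 3
  ρ[e/a](ρ[c/g](R)) → 3
  π[c,e](ρ[e/a](ρ[c/g](R))) → 3
  (S − π[c,e](ρ[e/a](ρ[c/g](R)))) → 3
  γ[e; COUNT(*)→f]((S − π[c,e](ρ[e/a](ρ[c/g](R))))) → 3
  π[e](γ[e; COUNT(*)→f]((S − π[c,e](ρ[e/a](ρ[c/g](R)))))) → 3
  γ[e; COUNT(*)→d](π[e](γ[e; COUNT(*)→f]((S − π[c,e](ρ[e/a](ρ[c/g](R))))))) → 3

== RESULT ==
e | d
1 | 1
3 | 1
6 | 1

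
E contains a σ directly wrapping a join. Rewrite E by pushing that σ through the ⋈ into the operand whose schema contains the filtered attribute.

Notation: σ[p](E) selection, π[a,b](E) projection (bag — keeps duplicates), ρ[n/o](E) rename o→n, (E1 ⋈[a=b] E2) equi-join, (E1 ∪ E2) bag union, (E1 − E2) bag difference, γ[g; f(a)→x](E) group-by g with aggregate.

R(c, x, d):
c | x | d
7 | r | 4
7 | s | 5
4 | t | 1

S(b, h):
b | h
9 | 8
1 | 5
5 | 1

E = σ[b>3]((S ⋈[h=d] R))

σ filters on b, owned by the left side.
E' = (σ[b>3](S) ⋈[h=d] R)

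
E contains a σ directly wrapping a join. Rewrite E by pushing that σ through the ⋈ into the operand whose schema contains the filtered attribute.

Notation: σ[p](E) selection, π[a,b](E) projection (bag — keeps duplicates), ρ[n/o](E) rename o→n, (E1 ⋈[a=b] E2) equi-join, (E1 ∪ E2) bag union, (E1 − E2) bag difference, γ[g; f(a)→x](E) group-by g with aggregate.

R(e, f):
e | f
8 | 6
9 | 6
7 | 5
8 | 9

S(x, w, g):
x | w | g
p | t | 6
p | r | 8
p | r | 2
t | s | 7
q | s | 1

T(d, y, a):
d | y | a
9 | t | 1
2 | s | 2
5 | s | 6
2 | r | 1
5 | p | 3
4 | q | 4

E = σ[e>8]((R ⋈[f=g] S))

σ filters on e, owned by the left side.
E' = (σ[e>8](R) ⋈[f=g] S)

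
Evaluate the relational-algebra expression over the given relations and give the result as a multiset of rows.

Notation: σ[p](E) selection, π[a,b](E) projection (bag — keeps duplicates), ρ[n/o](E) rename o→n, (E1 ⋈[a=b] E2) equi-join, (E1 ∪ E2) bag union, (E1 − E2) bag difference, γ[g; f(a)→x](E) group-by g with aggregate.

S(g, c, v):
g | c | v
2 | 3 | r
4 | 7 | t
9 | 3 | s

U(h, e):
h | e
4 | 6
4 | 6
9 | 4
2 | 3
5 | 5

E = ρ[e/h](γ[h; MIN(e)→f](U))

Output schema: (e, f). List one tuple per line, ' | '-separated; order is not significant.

Row counts bottom-up:
  U → 5
  γ[h; MIN(e)→f](U) → 4
  ρ[e/h](γ[h; MIN(e)→f](U)) → 4

== RESULT ==
e | f
2 | 3
4 | 6
5 | 5
9 | 4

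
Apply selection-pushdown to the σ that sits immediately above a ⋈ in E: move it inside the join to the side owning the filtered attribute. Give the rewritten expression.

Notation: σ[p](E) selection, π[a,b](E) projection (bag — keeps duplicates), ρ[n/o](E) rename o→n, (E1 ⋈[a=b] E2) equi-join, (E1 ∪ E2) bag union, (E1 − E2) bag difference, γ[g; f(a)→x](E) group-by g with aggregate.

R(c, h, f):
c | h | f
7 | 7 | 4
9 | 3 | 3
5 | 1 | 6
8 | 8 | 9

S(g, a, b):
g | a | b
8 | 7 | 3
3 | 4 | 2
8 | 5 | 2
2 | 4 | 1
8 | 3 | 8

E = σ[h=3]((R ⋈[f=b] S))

σ filters on h, owned by the left side.
E' = (σ[h=3](R) ⋈[f=b] S)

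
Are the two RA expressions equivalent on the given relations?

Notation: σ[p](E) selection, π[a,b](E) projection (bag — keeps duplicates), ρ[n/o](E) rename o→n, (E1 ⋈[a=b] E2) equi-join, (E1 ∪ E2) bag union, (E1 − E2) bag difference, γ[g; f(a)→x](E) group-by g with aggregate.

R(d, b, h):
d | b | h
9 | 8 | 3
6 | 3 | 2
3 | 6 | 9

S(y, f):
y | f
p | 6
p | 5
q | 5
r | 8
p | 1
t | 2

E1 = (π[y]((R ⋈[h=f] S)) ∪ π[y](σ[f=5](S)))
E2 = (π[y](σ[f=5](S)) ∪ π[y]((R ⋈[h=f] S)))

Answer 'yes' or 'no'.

E1 subexpression sizes:
  R → 3
  S → 6
  (R ⋈[h=f] S) → 1
  π[y]((R ⋈[h=f] S)) → 1
  S → 6
  σ[f=5](S) → 2
  π[y](σ[f=5](S)) → 2
  (π[y]((R ⋈[h=f] S)) ∪ π[y](σ[f=5](S))) → 3
E2 subexpression sizes:
  S → 6
  σ[f=5](S) → 2
  π[y](σ[f=5](S)) → 2
  R → 3
  S → 6
  (R ⋈[h=f] S) → 1
  π[y]((R ⋈[h=f] S)) → 1
  (π[y](σ[f=5](S)) ∪ π[y]((R ⋈[h=f] S))) → 3

E1 and E2 produce the same multiset:
y
p
q
t

yes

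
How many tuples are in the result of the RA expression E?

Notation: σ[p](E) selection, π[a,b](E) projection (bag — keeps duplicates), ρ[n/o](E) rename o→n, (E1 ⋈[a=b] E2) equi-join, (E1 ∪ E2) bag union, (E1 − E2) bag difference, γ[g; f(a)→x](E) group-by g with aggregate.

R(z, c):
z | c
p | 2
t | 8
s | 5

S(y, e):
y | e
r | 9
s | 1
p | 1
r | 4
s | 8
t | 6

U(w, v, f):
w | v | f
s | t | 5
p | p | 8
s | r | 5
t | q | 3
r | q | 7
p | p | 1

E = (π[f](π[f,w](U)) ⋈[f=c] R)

Subexpression sizes:
  U → 6
  π[f,w](U) → 6
  π[f](π[f,w](U)) → 6
  R → 3
  (π[f](π[f,w](U)) ⋈[f=c] R) → 3

|E| = 3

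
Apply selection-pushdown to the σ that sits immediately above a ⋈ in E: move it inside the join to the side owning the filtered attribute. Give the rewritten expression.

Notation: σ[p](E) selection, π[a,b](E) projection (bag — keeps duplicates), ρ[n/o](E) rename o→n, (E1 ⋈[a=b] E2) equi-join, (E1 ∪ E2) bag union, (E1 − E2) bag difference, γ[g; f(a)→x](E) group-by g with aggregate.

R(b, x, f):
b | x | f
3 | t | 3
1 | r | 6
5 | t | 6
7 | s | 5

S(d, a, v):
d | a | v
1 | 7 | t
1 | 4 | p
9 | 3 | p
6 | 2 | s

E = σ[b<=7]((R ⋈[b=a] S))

σ filters on b, owned by the left side.
E' = (σ[b<=7](R) ⋈[b=a] S)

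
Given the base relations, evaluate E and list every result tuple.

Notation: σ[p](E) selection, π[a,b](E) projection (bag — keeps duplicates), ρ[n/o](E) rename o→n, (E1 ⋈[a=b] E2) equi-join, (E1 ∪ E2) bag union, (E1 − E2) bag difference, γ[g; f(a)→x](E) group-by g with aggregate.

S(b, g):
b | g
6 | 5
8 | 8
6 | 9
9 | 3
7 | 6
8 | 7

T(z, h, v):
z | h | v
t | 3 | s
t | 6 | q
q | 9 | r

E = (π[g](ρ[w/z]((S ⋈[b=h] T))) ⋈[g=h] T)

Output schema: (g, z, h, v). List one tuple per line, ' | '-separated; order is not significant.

Stepwise |·|:
  S → 6
  T → 3
  (S ⋈[b=h] T) → 3
  ρ[w/z]((S ⋈[b=h] T)) → 3
  π[g](ρ[w/z]((S ⋈[b=h] T))) → 3
  T → 3
  (π[g](ρ[w/z]((S ⋈[b=h] T))) ⋈[g=h] T) → 2

== RESULT ==
g | z | h | v
3 | t | 3 | s
9 | q | 9 | r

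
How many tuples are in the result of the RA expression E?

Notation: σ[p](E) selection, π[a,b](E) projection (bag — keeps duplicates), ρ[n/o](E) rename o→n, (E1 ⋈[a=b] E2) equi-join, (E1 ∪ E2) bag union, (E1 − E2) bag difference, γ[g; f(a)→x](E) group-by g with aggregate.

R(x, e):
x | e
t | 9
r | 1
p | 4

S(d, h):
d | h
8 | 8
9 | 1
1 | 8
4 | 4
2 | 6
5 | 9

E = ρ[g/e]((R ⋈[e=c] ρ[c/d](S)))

Stepwise |·|:
  R → 3
  S → 6
  ρ[c/d](S) → 6
  (R ⋈[e=c] ρ[c/d](S)) → 3
  ρ[g/e]((R ⋈[e=c] ρ[c/d](S))) → 3

|E| = 3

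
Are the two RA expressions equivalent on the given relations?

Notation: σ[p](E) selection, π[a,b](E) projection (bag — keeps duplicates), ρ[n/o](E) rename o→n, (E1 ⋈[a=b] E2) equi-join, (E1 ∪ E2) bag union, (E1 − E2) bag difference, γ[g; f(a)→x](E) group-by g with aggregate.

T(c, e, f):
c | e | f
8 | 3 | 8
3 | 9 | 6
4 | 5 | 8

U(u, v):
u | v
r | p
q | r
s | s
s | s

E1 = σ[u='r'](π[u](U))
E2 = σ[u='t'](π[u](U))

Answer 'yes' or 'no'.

E1 stepwise |·|:
  U → 4
  π[u](U) → 4
  σ[u='r'](π[u](U)) → 1
E2 stepwise |·|:
  U → 4
  π[u](U) → 4
  σ[u='t'](π[u](U)) → 0

E1 result:
u
r
E2 result:
u
(0 rows)
Witness: ('r',) appears 1× in E1 but 0× in E2.

no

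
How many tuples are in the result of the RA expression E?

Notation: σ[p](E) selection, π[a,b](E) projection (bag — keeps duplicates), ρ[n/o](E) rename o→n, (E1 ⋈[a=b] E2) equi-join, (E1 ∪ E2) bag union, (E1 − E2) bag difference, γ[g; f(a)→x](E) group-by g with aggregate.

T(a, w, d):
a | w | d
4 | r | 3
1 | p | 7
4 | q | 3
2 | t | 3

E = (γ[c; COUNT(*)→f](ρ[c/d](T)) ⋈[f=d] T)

Stepwise |·|:
  T → 4
  ρ[c/d](T) → 4
  γ[c; COUNT(*)→f](ρ[c/d](T)) → 2
  T → 4
  (γ[c; COUNT(*)→f](ρ[c/d](T)) ⋈[f=d] T) → 3

|E| = 3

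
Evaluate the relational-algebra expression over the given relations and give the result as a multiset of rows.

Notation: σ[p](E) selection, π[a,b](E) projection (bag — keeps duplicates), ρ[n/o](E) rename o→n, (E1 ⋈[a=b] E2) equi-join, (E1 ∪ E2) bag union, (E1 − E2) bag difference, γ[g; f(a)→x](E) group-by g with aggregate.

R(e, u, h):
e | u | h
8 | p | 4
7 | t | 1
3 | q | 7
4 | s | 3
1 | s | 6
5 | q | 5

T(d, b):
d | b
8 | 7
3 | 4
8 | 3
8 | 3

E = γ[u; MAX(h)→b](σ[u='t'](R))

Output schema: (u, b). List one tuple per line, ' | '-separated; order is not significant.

Stepwise |·|:
  R → 6
  σ[u='t'](R) → 1
  γ[u; MAX(h)→b](σ[u='t'](R)) → 1

== RESULT ==
u | b
t | 1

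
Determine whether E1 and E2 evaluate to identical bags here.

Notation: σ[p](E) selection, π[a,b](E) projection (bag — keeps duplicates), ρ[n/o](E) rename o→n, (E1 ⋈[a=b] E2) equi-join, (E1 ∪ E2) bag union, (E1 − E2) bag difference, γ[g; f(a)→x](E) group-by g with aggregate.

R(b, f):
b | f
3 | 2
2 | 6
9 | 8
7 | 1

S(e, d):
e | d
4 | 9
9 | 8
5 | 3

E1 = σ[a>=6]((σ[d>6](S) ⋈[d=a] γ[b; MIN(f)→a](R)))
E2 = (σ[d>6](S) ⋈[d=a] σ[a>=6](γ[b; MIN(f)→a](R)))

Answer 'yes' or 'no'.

E1 subexpression sizes:
  S → 3
  σ[d>6](S) → 2
  R → 4
  γ[b; MIN(f)→a](R) → 4
  (σ[d>6](S) ⋈[d=a] γ[b; MIN(f)→a](R)) → 1
  σ[a>=6]((σ[d>6](S) ⋈[d=a] γ[b; MIN(f)→a](R))) → 1
E2 subexpression sizes:
  S → 3
  σ[d>6](S) → 2
  R → 4
  γ[b; MIN(f)→a](R) → 4
  σ[a>=6](γ[b; MIN(f)→a](R)) → 2
  (σ[d>6](S) ⋈[d=a] σ[a>=6](γ[b; MIN(f)→a](R))) → 1

E1 and E2 produce the same multiset:
e | d | b | a
9 | 8 | 9 | 8

yes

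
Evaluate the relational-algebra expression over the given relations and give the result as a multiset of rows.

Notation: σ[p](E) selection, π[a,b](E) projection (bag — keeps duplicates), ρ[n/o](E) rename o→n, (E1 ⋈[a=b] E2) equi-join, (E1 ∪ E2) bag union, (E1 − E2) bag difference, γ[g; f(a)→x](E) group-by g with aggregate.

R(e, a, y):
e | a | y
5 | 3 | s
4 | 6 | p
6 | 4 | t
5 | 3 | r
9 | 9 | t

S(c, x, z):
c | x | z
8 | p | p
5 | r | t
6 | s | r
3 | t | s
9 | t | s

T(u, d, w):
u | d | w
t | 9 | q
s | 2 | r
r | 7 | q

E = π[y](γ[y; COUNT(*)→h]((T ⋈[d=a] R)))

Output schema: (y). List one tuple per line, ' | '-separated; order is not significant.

Subexpression sizes:
  T → 3
  R → 5
  (T ⋈[d=a] R) → 1
  γ[y; COUNT(*)→h]((T ⋈[d=a] R)) → 1
  π[y](γ[y; COUNT(*)→h]((T ⋈[d=a] R))) → 1

== RESULT ==
y
t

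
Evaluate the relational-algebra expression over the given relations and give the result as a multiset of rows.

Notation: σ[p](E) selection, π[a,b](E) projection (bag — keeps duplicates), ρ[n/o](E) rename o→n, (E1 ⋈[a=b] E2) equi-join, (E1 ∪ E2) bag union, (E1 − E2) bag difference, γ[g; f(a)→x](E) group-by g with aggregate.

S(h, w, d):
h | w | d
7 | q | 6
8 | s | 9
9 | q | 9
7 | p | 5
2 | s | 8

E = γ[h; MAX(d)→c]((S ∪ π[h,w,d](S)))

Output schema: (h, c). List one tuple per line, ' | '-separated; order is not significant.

Row counts bottom-up:
  S → 5
  S → 5
  π[h,w,d](S) → 5
  (S ∪ π[h,w,d](S)) → 10
  γ[h; MAX(d)→c]((S ∪ π[h,w,d](S))) → 4

== RESULT ==
h | c
2 | 8
7 | 6
8 | 9
9 | 9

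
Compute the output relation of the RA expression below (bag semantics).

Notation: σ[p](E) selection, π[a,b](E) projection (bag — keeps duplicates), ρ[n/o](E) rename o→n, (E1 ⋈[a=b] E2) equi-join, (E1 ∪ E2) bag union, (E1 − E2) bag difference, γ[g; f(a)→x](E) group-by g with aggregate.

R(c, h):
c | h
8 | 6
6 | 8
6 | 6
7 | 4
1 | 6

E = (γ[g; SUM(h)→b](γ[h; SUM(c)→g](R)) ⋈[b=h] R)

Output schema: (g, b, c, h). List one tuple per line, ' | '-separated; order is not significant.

Subexpression sizes:
  R → 5
  γ[h; SUM(c)→g](R) → 3
  γ[g; SUM(h)→b](γ[h; SUM(c)→g](R)) → 3
  R → 5
  (γ[g; SUM(h)→b](γ[h; SUM(c)→g](R)) ⋈[b=h] R) → 5

== RESULT ==
g | b | c | h
6 | 8 | 6 | 8
7 | 4 | 7 | 4
15 | 6 | 1 | 6
15 | 6 | 6 | 6
15 | 6 | 8 | 6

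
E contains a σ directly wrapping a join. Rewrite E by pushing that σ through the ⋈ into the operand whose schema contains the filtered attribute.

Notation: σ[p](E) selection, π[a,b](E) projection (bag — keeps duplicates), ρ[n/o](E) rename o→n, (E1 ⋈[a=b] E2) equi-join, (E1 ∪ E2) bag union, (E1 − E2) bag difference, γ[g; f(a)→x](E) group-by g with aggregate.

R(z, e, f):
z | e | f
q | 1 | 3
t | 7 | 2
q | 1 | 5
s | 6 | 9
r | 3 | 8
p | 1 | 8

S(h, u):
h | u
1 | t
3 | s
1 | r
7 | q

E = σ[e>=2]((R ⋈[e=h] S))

σ filters on e, owned by the left side.
E' = (σ[e>=2](R) ⋈[e=h] S)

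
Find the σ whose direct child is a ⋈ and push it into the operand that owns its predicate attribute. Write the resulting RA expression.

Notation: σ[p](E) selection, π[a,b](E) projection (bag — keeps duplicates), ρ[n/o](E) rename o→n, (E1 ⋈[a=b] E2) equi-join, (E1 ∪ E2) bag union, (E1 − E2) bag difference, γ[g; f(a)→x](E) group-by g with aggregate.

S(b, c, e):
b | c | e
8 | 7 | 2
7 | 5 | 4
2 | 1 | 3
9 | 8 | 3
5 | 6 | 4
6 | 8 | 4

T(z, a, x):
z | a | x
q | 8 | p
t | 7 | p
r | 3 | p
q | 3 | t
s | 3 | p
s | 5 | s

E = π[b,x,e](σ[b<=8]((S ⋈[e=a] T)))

σ filters on b, owned by the left side.
E' = π[b,x,e]((σ[b<=8](S) ⋈[e=a] T))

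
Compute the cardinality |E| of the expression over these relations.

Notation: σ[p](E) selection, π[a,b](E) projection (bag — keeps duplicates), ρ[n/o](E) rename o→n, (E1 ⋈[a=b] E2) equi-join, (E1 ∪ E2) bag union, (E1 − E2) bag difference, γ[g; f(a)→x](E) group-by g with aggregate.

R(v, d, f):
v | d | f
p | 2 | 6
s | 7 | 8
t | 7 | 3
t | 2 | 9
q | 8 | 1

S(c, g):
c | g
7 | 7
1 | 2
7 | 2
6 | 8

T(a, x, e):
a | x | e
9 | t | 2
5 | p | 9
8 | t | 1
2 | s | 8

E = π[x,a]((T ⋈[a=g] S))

Row counts bottom-up:
  T → 4
  S → 4
  (T ⋈[a=g] S) → 3
  π[x,a]((T ⋈[a=g] S)) → 3

|E| = 3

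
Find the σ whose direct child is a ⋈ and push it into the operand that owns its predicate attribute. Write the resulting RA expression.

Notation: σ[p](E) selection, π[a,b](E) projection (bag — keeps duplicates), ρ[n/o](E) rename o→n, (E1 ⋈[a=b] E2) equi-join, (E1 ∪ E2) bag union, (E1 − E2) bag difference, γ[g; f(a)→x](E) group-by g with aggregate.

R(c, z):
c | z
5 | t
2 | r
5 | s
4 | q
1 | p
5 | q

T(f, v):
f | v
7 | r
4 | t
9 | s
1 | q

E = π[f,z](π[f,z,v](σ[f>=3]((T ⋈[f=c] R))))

σ filters on f, owned by the left side.
E' = π[f,z](π[f,z,v]((σ[f>=3](T) ⋈[f=c] R)))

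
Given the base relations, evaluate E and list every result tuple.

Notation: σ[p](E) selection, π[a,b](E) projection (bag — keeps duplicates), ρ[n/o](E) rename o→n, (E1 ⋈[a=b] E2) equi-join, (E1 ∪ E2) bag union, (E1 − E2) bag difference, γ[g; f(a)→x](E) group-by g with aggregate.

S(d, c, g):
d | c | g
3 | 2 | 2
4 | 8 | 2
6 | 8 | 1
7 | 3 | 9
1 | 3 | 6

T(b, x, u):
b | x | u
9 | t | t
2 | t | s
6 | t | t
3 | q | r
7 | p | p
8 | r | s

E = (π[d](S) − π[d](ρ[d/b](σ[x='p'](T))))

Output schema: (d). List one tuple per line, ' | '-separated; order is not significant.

Subexpression sizes:
  S → 5
  π[d](S) → 5
  T → 6
  σ[x='p'](T) → 1
  ρ[d/b](σ[x='p'](T)) → 1
  π[d](ρ[d/b](σ[x='p'](T))) → 1
  (π[d](S) − π[d](ρ[d/b](σ[x='p'](T)))) → 4

== RESULT ==
d
1
3
4
6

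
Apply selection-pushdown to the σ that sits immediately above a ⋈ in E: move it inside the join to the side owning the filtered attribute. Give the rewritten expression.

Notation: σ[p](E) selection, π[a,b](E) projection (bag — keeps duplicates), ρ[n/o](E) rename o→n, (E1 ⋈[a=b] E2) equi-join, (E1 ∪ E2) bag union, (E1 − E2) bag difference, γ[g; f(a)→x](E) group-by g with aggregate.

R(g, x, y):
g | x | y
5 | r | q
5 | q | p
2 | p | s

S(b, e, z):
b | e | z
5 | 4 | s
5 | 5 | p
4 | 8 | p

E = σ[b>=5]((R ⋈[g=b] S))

σ filters on b, owned by the right side.
E' = (R ⋈[g=b] σ[b>=5](S))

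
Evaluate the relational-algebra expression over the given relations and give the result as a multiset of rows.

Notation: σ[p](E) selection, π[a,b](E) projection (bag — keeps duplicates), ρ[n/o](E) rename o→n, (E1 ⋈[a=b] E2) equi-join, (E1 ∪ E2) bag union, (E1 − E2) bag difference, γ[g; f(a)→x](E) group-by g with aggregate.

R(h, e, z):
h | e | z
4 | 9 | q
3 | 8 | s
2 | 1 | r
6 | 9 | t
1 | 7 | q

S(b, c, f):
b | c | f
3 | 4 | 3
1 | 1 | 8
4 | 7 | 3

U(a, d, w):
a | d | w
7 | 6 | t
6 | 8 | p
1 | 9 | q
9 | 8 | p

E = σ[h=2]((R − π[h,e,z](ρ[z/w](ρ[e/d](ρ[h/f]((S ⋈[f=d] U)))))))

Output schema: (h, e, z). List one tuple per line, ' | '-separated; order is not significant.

Stepwise |·|:
  R → 5
  S → 3
  U → 4
  (S ⋈[f=d] U) → 2
  ρ[h/f]((S ⋈[f=d] U)) → 2
  ρ[e/d](ρ[h/f]((S ⋈[f=d] U))) → 2
  ρ[z/w](ρ[e/d](ρ[h/f]((S ⋈[f=d] U)))) → 2
  π[h,e,z](ρ[z/w](ρ[e/d](ρ[h/f]((S ⋈[f=d] U))))) → 2
  (R − π[h,e,z](ρ[z/w](ρ[e/d](ρ[h/f]((S ⋈[f=d] U)))))) → 5
  σ[h=2]((R − π[h,e,z](ρ[z/w](ρ[e/d](ρ[h/f]((S ⋈[f=d] U))))))) → 1

== RESULT ==
h | e | z
2 | 1 | r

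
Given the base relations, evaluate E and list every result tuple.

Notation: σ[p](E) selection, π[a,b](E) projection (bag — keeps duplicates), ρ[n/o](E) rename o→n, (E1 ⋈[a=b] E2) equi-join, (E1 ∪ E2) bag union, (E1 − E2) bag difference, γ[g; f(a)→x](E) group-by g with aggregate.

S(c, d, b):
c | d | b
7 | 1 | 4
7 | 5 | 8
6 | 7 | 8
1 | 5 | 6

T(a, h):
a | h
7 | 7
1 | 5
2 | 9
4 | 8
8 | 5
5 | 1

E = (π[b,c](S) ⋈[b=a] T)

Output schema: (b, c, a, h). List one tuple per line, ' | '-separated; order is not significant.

Subexpression sizes:
  S → 4
  π[b,c](S) → 4
  T → 6
  (π[b,c](S) ⋈[b=a] T) → 3

== RESULT ==
b | c | a | h
4 | 7 | 4 | 8
8 | 6 | 8 | 5
8 | 7 | 8 | 5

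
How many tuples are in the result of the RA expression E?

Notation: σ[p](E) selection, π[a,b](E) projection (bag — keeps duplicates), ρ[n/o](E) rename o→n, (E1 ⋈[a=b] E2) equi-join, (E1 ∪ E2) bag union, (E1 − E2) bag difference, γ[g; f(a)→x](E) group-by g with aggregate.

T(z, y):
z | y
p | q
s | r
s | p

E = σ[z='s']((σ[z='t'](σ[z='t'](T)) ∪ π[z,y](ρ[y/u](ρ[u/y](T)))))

Row counts bottom-up:
  T → 3
  σ[z='t'](T) → 0
  σ[z='t'](σ[z='t'](T)) → 0
  T → 3
  ρ[u/y](T) → 3
  ρ[y/u](ρ[u/y](T)) → 3
  π[z,y](ρ[y/u](ρ[u/y](T))) → 3
  (σ[z='t'](σ[z='t'](T)) ∪ π[z,y](ρ[y/u](ρ[u/y](T)))) → 3
  σ[z='s']((σ[z='t'](σ[z='t'](T)) ∪ π[z,y](ρ[y/u](ρ[u/y](T))))) → 2

|E| = 2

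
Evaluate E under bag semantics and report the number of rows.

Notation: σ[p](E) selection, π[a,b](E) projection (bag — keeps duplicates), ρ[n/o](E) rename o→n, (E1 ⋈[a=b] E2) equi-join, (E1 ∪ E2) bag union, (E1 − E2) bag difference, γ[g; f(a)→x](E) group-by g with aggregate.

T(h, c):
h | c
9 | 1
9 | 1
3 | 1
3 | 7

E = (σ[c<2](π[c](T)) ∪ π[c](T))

Stepwise |·|:
  T → 4
  π[c](T) → 4
  σ[c<2](π[c](T)) → 3
  T → 4
  π[c](T) → 4
  (σ[c<2](π[c](T)) ∪ π[c](T)) → 7

|E| = 7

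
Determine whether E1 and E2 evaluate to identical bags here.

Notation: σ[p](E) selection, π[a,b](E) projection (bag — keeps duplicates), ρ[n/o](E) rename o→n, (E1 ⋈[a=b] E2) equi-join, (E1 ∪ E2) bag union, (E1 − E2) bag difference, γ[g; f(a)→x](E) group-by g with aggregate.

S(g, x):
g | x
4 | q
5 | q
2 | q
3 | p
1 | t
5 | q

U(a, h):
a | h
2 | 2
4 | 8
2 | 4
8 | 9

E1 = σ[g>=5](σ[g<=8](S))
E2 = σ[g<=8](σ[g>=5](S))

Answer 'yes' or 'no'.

E1 subexpression sizes:
  S → 6
  σ[g<=8](S) → 6
  σ[g>=5](σ[g<=8](S)) → 2
E2 subexpression sizes:
  S → 6
  σ[g>=5](S) → 2
  σ[g<=8](σ[g>=5](S)) → 2

E1 and E2 produce the same multiset:
g | x
5 | q
5 | q

yes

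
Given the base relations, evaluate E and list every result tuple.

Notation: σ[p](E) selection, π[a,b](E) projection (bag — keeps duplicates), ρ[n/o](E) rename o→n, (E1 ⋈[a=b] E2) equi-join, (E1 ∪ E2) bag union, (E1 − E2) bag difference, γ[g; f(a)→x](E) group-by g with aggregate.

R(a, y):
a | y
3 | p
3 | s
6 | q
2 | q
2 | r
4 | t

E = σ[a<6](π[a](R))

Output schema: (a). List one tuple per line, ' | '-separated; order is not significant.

Subexpression sizes:
  R → 6
  π[a](R) → 6
  σ[a<6](π[a](R)) → 5

== RESULT ==
a
2
2
3
3
4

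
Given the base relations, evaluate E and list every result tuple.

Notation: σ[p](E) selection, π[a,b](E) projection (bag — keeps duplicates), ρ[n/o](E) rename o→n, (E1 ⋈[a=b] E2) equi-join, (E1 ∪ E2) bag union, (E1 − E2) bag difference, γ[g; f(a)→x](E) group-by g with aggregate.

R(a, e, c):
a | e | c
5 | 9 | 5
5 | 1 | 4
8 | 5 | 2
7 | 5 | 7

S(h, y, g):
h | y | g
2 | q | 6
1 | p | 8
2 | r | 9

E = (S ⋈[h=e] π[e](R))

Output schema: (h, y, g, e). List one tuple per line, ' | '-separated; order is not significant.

Stepwise |·|:
  S → 3
  R → 4
  π[e](R) → 4
  (S ⋈[h=e] π[e](R)) → 1

== RESULT ==
h | y | g | e
1 | p | 8 | 1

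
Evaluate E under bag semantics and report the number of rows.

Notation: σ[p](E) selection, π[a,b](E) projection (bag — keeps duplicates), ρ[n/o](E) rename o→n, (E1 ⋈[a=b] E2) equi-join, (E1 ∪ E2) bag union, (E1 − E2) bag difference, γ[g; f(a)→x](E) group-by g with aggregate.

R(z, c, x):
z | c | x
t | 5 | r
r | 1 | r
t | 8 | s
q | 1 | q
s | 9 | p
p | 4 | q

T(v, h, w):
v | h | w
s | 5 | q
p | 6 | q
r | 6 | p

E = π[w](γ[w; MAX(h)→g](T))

Per-node cardinality:
  T → 3
  γ[w; MAX(h)→g](T) → 2
  π[w](γ[w; MAX(h)→g](T)) → 2

|E| = 2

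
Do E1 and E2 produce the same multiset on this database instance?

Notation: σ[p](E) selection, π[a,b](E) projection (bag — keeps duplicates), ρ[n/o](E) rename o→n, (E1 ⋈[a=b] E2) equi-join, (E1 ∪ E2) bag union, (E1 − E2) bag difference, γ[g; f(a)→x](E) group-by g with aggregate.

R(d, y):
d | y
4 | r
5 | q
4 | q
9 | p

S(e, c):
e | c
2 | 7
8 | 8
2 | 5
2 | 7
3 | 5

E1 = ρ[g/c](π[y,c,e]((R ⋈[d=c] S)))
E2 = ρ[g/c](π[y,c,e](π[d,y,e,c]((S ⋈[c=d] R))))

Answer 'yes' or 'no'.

E1 per-node cardinality:
  R → 4
  S → 5
  (R ⋈[d=c] S) → 2
  π[y,c,e]((R ⋈[d=c] S)) → 2
  ρ[g/c](π[y,c,e]((R ⋈[d=c] S))) → 2
E2 per-node cardinality:
  S → 5
  R → 4
  (S ⋈[c=d] R) → 2
  π[d,y,e,c]((S ⋈[c=d] R)) → 2
  π[y,c,e](π[d,y,e,c]((S ⋈[c=d] R))) → 2
  ρ[g/c](π[y,c,e](π[d,y,e,c]((S ⋈[c=d] R)))) → 2

E1 and E2 produce the same multiset:
y | g | e
q | 5 | 2
q | 5 | 3

yes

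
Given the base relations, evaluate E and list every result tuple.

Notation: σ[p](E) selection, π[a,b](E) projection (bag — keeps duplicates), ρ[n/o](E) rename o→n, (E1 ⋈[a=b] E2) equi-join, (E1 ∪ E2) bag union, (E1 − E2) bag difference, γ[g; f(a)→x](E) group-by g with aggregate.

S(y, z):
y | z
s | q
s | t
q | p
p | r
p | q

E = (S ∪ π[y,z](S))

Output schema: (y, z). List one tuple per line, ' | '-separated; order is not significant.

Subexpression sizes:
  S → 5
  S → 5
  π[y,z](S) → 5
  (S ∪ π[y,z](S)) → 10

== RESULT ==
y | z
p | q
p | q
p | r
p | r
q | p
q | p
s | q
s | q
s | t
s | t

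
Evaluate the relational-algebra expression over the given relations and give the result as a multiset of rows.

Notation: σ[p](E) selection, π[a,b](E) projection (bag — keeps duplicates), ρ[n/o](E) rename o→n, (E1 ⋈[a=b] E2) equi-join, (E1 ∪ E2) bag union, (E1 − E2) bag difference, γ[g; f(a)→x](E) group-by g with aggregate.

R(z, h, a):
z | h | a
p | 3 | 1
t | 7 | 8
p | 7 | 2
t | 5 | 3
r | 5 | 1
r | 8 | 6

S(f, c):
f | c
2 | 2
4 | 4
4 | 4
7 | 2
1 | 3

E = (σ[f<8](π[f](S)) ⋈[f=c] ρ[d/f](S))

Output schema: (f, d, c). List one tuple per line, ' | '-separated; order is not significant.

Per-node cardinality:
  S → 5
  π[f](S) → 5
  σ[f<8](π[f](S)) → 5
  S → 5
  ρ[d/f](S) → 5
  (σ[f<8](π[f](S)) ⋈[f=c] ρ[d/f](S)) → 6

== RESULT ==
f | d | c
2 | 2 | 2
2 | 7 | 2
4 | 4 | 4
4 | 4 | 4
4 | 4 | 4
4 | 4 | 4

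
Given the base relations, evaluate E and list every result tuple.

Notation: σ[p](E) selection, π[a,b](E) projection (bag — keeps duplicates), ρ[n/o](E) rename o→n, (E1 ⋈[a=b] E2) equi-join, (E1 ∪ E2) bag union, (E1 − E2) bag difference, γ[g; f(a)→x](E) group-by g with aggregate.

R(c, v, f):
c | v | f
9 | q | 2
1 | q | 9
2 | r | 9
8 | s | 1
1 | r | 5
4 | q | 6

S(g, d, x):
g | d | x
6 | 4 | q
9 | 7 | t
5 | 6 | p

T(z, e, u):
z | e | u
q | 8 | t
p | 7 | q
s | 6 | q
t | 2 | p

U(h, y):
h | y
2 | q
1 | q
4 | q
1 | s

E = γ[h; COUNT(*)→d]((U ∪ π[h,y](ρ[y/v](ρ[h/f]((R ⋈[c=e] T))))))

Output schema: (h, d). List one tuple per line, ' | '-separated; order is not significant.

Stepwise |·|:
  U → 4
  R → 6
  T → 4
  (R ⋈[c=e] T) → 2
  ρ[h/f]((R ⋈[c=e] T)) → 2
  ρ[y/v](ρ[h/f]((R ⋈[c=e] T))) → 2
  π[h,y](ρ[y/v](ρ[h/f]((R ⋈[c=e] T)))) → 2
  (U ∪ π[h,y](ρ[y/v](ρ[h/f]((R ⋈[c=e] T))))) → 6
  γ[h; COUNT(*)→d]((U ∪ π[h,y](ρ[y/v](ρ[h/f]((R ⋈[c=e] T)))))) → 4

== RESULT ==
h | d
1 | 3
2 | 1
4 | 1
9 | 1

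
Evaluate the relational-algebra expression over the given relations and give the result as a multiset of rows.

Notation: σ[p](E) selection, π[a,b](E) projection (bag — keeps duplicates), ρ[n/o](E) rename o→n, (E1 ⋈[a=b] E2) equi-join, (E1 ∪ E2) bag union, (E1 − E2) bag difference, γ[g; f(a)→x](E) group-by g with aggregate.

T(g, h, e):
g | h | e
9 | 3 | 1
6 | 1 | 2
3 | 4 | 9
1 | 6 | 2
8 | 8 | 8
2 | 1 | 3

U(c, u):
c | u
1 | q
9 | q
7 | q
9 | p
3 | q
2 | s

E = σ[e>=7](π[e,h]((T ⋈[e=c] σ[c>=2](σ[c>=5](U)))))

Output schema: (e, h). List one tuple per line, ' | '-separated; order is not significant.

Subexpression sizes:
  T → 6
  U → 6
  σ[c>=5](U) → 3
  σ[c>=2](σ[c>=5](U)) → 3
  (T ⋈[e=c] σ[c>=2](σ[c>=5](U))) → 2
  π[e,h]((T ⋈[e=c] σ[c>=2](σ[c>=5](U)))) → 2
  σ[e>=7](π[e,h]((T ⋈[e=c] σ[c>=2](σ[c>=5](U))))) → 2

== RESULT ==
e | h
9 | 4
9 | 4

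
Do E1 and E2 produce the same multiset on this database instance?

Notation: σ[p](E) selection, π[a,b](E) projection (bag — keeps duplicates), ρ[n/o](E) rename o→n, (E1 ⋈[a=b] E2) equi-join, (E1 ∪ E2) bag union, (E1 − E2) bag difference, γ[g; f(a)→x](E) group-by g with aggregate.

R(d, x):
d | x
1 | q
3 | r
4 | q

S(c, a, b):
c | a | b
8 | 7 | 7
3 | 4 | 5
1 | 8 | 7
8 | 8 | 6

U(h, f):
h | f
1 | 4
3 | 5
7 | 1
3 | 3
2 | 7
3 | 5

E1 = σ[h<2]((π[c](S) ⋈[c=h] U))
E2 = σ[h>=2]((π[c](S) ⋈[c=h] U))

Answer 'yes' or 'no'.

E1 subexpression sizes:
  S → 4
  π[c](S) → 4
  U → 6
  (π[c](S) ⋈[c=h] U) → 4
  σ[h<2]((π[c](S) ⋈[c=h] U)) → 1
E2 subexpression sizes:
  S → 4
  π[c](S) → 4
  U → 6
  (π[c](S) ⋈[c=h] U) → 4
  σ[h>=2]((π[c](S) ⋈[c=h] U)) → 3

E1 result:
c | h | f
1 | 1 | 4
E2 result:
c | h | f
3 | 3 | 3
3 | 3 | 5
3 | 3 | 5
Witness: (3, 3, 5) appears 0× in E1 but 2× in E2.

no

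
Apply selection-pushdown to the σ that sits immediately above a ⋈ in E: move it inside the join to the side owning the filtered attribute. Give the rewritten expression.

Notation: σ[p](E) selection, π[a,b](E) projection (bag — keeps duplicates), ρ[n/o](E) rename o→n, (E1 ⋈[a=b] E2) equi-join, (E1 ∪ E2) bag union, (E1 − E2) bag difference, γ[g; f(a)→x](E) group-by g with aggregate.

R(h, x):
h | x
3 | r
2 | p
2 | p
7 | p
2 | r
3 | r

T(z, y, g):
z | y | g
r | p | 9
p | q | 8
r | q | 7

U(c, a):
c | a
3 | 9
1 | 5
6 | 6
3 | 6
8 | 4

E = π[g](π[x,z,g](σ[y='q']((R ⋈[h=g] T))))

σ filters on y, owned by the right side.
E' = π[g](π[x,z,g]((R ⋈[h=g] σ[y='q'](T))))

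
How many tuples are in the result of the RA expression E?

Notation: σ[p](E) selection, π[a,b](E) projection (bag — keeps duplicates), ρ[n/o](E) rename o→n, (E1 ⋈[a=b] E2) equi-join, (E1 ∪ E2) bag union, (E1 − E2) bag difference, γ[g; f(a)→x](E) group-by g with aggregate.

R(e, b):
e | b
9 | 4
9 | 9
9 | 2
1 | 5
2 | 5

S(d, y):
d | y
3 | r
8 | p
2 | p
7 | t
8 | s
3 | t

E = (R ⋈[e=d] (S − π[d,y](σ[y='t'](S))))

Stepwise |·|:
  R → 5
  S → 6
  S → 6
  σ[y='t'](S) → 2
  π[d,y](σ[y='t'](S)) → 2
  (S − π[d,y](σ[y='t'](S))) → 4
  (R ⋈[e=d] (S − π[d,y](σ[y='t'](S)))) → 1

|E| = 1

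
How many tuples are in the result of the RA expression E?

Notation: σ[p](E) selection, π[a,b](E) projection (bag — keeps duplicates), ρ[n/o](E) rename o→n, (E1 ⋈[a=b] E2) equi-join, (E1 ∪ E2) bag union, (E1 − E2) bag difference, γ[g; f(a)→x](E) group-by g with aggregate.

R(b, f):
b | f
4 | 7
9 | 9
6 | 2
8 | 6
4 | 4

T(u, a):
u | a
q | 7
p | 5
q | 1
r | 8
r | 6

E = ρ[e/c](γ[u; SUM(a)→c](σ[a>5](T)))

Row counts bottom-up:
  T → 5
  σ[a>5](T) → 3
  γ[u; SUM(a)→c](σ[a>5](T)) → 2
  ρ[e/c](γ[u; SUM(a)→c](σ[a>5](T))) → 2

|E| = 2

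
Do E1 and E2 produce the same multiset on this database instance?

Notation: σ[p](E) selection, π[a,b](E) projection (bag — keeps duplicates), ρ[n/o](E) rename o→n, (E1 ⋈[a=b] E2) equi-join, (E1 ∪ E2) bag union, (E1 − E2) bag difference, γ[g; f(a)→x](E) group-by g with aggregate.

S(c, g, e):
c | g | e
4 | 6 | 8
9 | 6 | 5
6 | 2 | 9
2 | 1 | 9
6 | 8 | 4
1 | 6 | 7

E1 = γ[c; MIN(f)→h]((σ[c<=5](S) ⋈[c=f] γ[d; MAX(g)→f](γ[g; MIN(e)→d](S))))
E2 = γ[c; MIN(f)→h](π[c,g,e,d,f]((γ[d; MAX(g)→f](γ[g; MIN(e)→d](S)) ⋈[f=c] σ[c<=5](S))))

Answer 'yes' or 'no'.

E1 stepwise |·|:
  S → 6
  σ[c<=5](S) → 3
  S → 6
  γ[g; MIN(e)→d](S) → 4
  γ[d; MAX(g)→f](γ[g; MIN(e)→d](S)) → 3
  (σ[c<=5](S) ⋈[c=f] γ[d; MAX(g)→f](γ[g; MIN(e)→d](S))) → 1
  γ[c; MIN(f)→h]((σ[c<=5](S) ⋈[c=f] γ[d; MAX(g)→f](γ[g; MIN(e)→d](S)))) → 1
E2 stepwise |·|:
  S → 6
  γ[g; MIN(e)→d](S) → 4
  γ[d; MAX(g)→f](γ[g; MIN(e)→d](S)) → 3
  S → 6
  σ[c<=5](S) → 3
  (γ[d; MAX(g)→f](γ[g; MIN(e)→d](S)) ⋈[f=c] σ[c<=5](S)) → 1
  π[c,g,e,d,f]((γ[d; MAX(g)→f](γ[g; MIN(e)→d](S)) ⋈[f=c] σ[c<=5](S))) → 1
  γ[c; MIN(f)→h](π[c,g,e,d,f]((γ[d; MAX(g)→f](γ[g; MIN(e)→d](S)) ⋈[f=c] σ[c<=5](S)))) → 1

E1 and E2 produce the same multiset:
c | h
2 | 2

yes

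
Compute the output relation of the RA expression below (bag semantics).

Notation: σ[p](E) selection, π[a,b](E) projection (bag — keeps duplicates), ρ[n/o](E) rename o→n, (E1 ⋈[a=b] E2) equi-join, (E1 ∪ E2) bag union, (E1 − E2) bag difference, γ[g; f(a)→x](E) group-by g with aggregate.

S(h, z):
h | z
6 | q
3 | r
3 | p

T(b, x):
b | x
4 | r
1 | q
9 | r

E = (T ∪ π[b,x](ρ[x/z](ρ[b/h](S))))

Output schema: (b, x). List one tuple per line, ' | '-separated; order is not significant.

Row counts bottom-up:
  T → 3
  S → 3
  ρ[b/h](S) → 3
  ρ[x/z](ρ[b/h](S)) → 3
  π[b,x](ρ[x/z](ρ[b/h](S))) → 3
  (T ∪ π[b,x](ρ[x/z](ρ[b/h](S)))) → 6

== RESULT ==
b | x
1 | q
3 | p
3 | r
4 | r
6 | q
9 | r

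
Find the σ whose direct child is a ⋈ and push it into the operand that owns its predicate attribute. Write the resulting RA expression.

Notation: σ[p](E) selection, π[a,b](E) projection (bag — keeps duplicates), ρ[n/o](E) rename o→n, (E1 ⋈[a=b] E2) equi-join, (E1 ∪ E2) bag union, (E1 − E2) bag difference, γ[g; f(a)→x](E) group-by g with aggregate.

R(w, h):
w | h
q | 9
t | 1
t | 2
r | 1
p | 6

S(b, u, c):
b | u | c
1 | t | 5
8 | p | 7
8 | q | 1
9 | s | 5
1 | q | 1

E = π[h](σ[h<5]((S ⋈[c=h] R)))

σ filters on h, owned by the right side.
E' = π[h]((S ⋈[c=h] σ[h<5](R)))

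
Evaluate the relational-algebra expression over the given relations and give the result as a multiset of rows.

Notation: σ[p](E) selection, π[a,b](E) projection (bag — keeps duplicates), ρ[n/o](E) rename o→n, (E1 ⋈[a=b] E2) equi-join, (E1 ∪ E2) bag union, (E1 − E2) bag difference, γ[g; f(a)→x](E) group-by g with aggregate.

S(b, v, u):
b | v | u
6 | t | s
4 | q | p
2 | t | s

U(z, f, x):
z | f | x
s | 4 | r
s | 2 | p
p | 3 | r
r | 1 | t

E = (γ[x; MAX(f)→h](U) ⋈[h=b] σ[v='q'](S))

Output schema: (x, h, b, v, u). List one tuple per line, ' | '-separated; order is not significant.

Per-node cardinality:
  U → 4
  γ[x; MAX(f)→h](U) → 3
  S → 3
  σ[v='q'](S) → 1
  (γ[x; MAX(f)→h](U) ⋈[h=b] σ[v='q'](S)) → 1

== RESULT ==
x | h | b | v | u
r | 4 | 4 | q | p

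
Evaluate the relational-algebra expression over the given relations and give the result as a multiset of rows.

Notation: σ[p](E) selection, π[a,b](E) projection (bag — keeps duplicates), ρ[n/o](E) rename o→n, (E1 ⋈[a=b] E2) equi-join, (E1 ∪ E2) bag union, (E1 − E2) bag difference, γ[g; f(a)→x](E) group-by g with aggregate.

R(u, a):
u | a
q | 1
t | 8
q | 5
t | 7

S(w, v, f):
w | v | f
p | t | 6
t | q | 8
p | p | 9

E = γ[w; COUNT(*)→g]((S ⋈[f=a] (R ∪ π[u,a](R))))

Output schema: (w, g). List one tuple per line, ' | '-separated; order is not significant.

Row counts bottom-up:
  S → 3
  R → 4
  R → 4
  π[u,a](R) → 4
  (R ∪ π[u,a](R)) → 8
  (S ⋈[f=a] (R ∪ π[u,a](R))) → 2
  γ[w; COUNT(*)→g]((S ⋈[f=a] (R ∪ π[u,a](R)))) → 1

== RESULT ==
w | g
t | 2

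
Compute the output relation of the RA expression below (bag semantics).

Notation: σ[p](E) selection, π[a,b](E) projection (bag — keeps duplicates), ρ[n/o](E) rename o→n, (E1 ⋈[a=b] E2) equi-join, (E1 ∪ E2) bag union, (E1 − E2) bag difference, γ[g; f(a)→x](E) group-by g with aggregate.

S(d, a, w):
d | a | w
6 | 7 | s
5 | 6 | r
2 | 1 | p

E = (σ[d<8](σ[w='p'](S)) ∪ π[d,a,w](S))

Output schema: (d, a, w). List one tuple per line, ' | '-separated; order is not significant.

Per-node cardinality:
  S → 3
  σ[w='p'](S) → 1
  σ[d<8](σ[w='p'](S)) → 1
  S → 3
  π[d,a,w](S) → 3
  (σ[d<8](σ[w='p'](S)) ∪ π[d,a,w](S)) → 4

== RESULT ==
d | a | w
2 | 1 | p
2 | 1 | p
5 | 6 | r
6 | 7 | s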